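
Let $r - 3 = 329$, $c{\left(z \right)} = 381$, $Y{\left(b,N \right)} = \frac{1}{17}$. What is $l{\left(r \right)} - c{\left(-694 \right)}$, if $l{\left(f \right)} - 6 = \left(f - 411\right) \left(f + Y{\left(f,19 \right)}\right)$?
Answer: $- \frac{452330}{17} \approx -26608.0$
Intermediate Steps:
$Y{\left(b,N \right)} = \frac{1}{17}$
$r = 332$ ($r = 3 + 329 = 332$)
$l{\left(f \right)} = 6 + \left(-411 + f\right) \left(\frac{1}{17} + f\right)$ ($l{\left(f \right)} = 6 + \left(f - 411\right) \left(f + \frac{1}{17}\right) = 6 + \left(-411 + f\right) \left(\frac{1}{17} + f\right)$)
$l{\left(r \right)} - c{\left(-694 \right)} = \left(- \frac{309}{17} + 332^{2} - \frac{2319352}{17}\right) - 381 = \left(- \frac{309}{17} + 110224 - \frac{2319352}{17}\right) - 381 = - \frac{445853}{17} - 381 = - \frac{452330}{17}$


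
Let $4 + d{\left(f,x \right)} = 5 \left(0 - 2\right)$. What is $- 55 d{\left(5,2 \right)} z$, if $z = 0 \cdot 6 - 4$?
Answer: $-3080$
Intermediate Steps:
$d{\left(f,x \right)} = -14$ ($d{\left(f,x \right)} = -4 + 5 \left(0 - 2\right) = -4 + 5 \left(-2\right) = -4 - 10 = -14$)
$z = -4$ ($z = 0 - 4 = -4$)
$- 55 d{\left(5,2 \right)} z = \left(-55\right) \left(-14\right) \left(-4\right) = 770 \left(-4\right) = -3080$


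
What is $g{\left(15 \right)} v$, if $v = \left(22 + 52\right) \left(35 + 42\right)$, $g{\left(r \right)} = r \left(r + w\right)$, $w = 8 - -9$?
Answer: $2735040$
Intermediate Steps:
$w = 17$ ($w = 8 + 9 = 17$)
$g{\left(r \right)} = r \left(17 + r\right)$ ($g{\left(r \right)} = r \left(r + 17\right) = r \left(17 + r\right)$)
$v = 5698$ ($v = 74 \cdot 77 = 5698$)
$g{\left(15 \right)} v = 15 \left(17 + 15\right) 5698 = 15 \cdot 32 \cdot 5698 = 480 \cdot 5698 = 2735040$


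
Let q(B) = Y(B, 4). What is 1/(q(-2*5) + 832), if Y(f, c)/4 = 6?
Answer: 1/856 ≈ 0.0011682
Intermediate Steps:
Y(f, c) = 24 (Y(f, c) = 4*6 = 24)
q(B) = 24
1/(q(-2*5) + 832) = 1/(24 + 832) = 1/856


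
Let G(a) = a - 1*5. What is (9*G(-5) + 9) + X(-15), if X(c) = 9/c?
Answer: -408/5 ≈ -81.600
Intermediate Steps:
G(a) = -5 + a (G(a) = a - 5 = -5 + a)
(9*G(-5) + 9) + X(-15) = (9*(-5 - 5) + 9) + 9/(-15) = (9*(-10) + 9) + 9*(-1/15) = (-90 + 9) - ⅗ = -81 - ⅗ = -408/5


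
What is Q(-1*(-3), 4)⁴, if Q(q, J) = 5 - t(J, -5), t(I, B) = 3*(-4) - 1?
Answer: 104976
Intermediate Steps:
t(I, B) = -13 (t(I, B) = -12 - 1 = -13)
Q(q, J) = 18 (Q(q, J) = 5 - 1*(-13) = 5 + 13 = 18)
Q(-1*(-3), 4)⁴ = 18⁴ = 104976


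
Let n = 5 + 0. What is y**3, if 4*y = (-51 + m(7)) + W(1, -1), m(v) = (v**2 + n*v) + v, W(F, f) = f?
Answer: 59319/64 ≈ 926.86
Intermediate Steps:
n = 5
m(v) = v**2 + 6*v (m(v) = (v**2 + 5*v) + v = v**2 + 6*v)
y = 39/4 (y = ((-51 + 7*(6 + 7)) - 1)/4 = ((-51 + 7*13) - 1)/4 = ((-51 + 91) - 1)/4 = (40 - 1)/4 = (1/4)*39 = 39/4 ≈ 9.7500)
y**3 = (39/4)**3 = 59319/64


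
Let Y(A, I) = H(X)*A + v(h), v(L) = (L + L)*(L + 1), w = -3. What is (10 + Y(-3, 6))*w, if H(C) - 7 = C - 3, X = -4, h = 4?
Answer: -150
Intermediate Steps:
H(C) = 4 + C (H(C) = 7 + (C - 3) = 7 + (-3 + C) = 4 + C)
v(L) = 2*L*(1 + L) (v(L) = (2*L)*(1 + L) = 2*L*(1 + L))
Y(A, I) = 40 (Y(A, I) = (4 - 4)*A + 2*4*(1 + 4) = 0*A + 2*4*5 = 0 + 40 = 40)
(10 + Y(-3, 6))*w = (10 + 40)*(-3) = 50*(-3) = -150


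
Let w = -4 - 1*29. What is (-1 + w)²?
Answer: 1156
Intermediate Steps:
w = -33 (w = -4 - 29 = -33)
(-1 + w)² = (-1 - 33)² = (-34)² = 1156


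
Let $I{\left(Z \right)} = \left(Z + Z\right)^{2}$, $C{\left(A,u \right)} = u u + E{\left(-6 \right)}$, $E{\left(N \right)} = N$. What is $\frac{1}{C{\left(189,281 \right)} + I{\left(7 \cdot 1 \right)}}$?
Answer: $\frac{1}{79151} \approx 1.2634 \cdot 10^{-5}$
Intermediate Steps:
$C{\left(A,u \right)} = -6 + u^{2}$ ($C{\left(A,u \right)} = u u - 6 = u^{2} - 6 = -6 + u^{2}$)
$I{\left(Z \right)} = 4 Z^{2}$ ($I{\left(Z \right)} = \left(2 Z\right)^{2} = 4 Z^{2}$)
$\frac{1}{C{\left(189,281 \right)} + I{\left(7 \cdot 1 \right)}} = \frac{1}{\left(-6 + 281^{2}\right) + 4 \left(7 \cdot 1\right)^{2}} = \frac{1}{\left(-6 + 78961\right) + 4 \cdot 7^{2}} = \frac{1}{78955 + 4 \cdot 49} = \frac{1}{78955 + 196} = \frac{1}{79151}$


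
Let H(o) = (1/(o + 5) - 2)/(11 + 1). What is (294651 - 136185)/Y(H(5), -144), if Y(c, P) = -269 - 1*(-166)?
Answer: -158466/103 ≈ -1538.5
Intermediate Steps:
H(o) = -⅙ + 1/(12*(5 + o)) (H(o) = (1/(5 + o) - 2)/12 = (-2 + 1/(5 + o))*(1/12) = -⅙ + 1/(12*(5 + o)))
Y(c, P) = -103 (Y(c, P) = -269 + 166 = -103)
(294651 - 136185)/Y(H(5), -144) = (294651 - 136185)/(-103) = 158466*(-1/103) = -158466/103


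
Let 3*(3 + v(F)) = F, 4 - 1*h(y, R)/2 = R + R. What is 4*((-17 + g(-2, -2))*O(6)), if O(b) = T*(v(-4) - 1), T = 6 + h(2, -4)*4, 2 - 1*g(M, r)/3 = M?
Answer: 10880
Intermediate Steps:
h(y, R) = 8 - 4*R (h(y, R) = 8 - 2*(R + R) = 8 - 4*R)
v(F) = -3 + F/3
g(M, r) = 6 - 3*M
T = 102 (T = 6 + (8 - 4*(-4))*4 = 6 + (8 + 16)*4 = 6 + 24*4 = 6 + 96 = 102)
O(b) = -544 (O(b) = 102*((-3 + (⅓)*(-4)) - 1) = 102*((-3 - 4/3) - 1) = 102*(-13/3 - 1) = 102*(-16/3) = -544)
4*((-17 + g(-2, -2))*O(6)) = 4*((-17 + (6 - 3*(-2)))*(-544)) = 4*((-17 + (6 + 6))*(-544)) = 4*((-17 + 12)*(-544)) = 4*(-5*(-544)) = 4*2720 = 10880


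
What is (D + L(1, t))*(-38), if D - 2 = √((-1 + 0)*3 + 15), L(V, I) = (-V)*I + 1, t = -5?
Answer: -304 - 76*√3 ≈ -435.64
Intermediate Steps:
L(V, I) = 1 - I*V (L(V, I) = -I*V + 1 = 1 - I*V)
D = 2 + 2*√3 (D = 2 + √((-1 + 0)*3 + 15) = 2 + √(-1*3 + 15) = 2 + √(-3 + 15) = 2 + √12 = 2 + 2*√3 ≈ 5.4641)
(D + L(1, t))*(-38) = ((2 + 2*√3) + (1 - 1*(-5)*1))*(-38) = ((2 + 2*√3) + (1 + 5))*(-38) = ((2 + 2*√3) + 6)*(-38) = (8 + 2*√3)*(-38) = -304 - 76*√3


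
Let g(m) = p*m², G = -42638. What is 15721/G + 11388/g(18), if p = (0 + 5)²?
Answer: 29851787/28780650 ≈ 1.0372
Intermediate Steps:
p = 25 (p = 5² = 25)
g(m) = 25*m²
15721/G + 11388/g(18) = 15721/(-42638) + 11388/((25*18²)) = 15721*(-1/42638) + 11388/((25*324)) = -15721/42638 + 11388/8100 = -15721/42638 + 11388*(1/8100) = -15721/42638 + 949/675 = 29851787/28780650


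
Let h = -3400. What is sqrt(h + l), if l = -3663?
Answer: I*sqrt(7063) ≈ 84.042*I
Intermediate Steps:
sqrt(h + l) = sqrt(-3400 - 3663) = sqrt(-7063) = I*sqrt(7063)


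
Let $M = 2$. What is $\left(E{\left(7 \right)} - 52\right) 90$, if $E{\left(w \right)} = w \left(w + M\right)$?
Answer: $990$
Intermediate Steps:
$E{\left(w \right)} = w \left(2 + w\right)$ ($E{\left(w \right)} = w \left(w + 2\right) = w \left(2 + w\right)$)
$\left(E{\left(7 \right)} - 52\right) 90 = \left(7 \left(2 + 7\right) - 52\right) 90 = \left(7 \cdot 9 - 52\right) 90 = \left(63 - 52\right) 90 = 11 \cdot 90 = 990$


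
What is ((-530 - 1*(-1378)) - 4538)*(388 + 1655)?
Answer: -7538670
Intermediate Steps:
((-530 - 1*(-1378)) - 4538)*(388 + 1655) = ((-530 + 1378) - 4538)*2043 = (848 - 4538)*2043 = -3690*2043 = -7538670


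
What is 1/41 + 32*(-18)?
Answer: -23615/41 ≈ -575.98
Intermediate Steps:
1/41 + 32*(-18) = 1/41 - 576 = -23615/41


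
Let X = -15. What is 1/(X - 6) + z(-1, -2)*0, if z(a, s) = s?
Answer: -1/21 ≈ -0.047619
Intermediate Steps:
1/(X - 6) + z(-1, -2)*0 = 1/(-15 - 6) - 2*0 = 1/(-21) + 0 = -1/21 + 0 = -1/21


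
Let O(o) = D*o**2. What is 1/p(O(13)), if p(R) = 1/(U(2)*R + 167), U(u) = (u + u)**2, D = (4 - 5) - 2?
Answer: -7945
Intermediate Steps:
D = -3 (D = -1 - 2 = -3)
U(u) = 4*u**2 (U(u) = (2*u)**2 = 4*u**2)
O(o) = -3*o**2
p(R) = 1/(167 + 16*R) (p(R) = 1/((4*2**2)*R + 167) = 1/((4*4)*R + 167) = 1/(16*R + 167) = 1/(167 + 16*R))
1/p(O(13)) = 1/(1/(167 + 16*(-3*13**2))) = 1/(1/(167 + 16*(-3*169))) = 1/(1/(167 + 16*(-507))) = 1/(1/(167 - 8112)) = 1/(1/(-7945)) = 1/(-1/7945) = -7945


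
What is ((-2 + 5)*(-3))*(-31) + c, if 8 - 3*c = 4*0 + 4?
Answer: 841/3 ≈ 280.33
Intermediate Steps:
c = 4/3 (c = 8/3 - (4*0 + 4)/3 = 8/3 - (0 + 4)/3 = 8/3 - ⅓*4 = 8/3 - 4/3 = 4/3 ≈ 1.3333)
((-2 + 5)*(-3))*(-31) + c = ((-2 + 5)*(-3))*(-31) + 4/3 = (3*(-3))*(-31) + 4/3 = -9*(-31) + 4/3 = 279 + 4/3 = 841/3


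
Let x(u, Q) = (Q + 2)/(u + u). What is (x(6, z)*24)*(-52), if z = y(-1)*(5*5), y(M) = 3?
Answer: -8008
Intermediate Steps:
z = 75 (z = 3*(5*5) = 3*25 = 75)
x(u, Q) = (2 + Q)/(2*u) (x(u, Q) = (2 + Q)/((2*u)) = (2 + Q)*(1/(2*u)) = (2 + Q)/(2*u))
(x(6, z)*24)*(-52) = (((1/2)*(2 + 75)/6)*24)*(-52) = (((1/2)*(1/6)*77)*24)*(-52) = ((77/12)*24)*(-52) = 154*(-52) = -8008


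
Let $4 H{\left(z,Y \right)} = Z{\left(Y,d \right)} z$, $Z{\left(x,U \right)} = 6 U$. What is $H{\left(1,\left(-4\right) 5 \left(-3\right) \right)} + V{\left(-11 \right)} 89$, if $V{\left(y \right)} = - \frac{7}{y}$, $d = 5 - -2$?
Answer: $\frac{1477}{22} \approx 67.136$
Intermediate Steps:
$d = 7$ ($d = 5 + 2 = 7$)
$H{\left(z,Y \right)} = \frac{21 z}{2}$ ($H{\left(z,Y \right)} = \frac{6 \cdot 7 z}{4} = \frac{42 z}{4} = \frac{21 z}{2}$)
$H{\left(1,\left(-4\right) 5 \left(-3\right) \right)} + V{\left(-11 \right)} 89 = \frac{21}{2} \cdot 1 + - \frac{7}{-11} \cdot 89 = \frac{21}{2} + \left(-7\right) \left(- \frac{1}{11}\right) 89 = \frac{21}{2} + \frac{7}{11} \cdot 89 = \frac{21}{2} + \frac{623}{11} = \frac{1477}{22}$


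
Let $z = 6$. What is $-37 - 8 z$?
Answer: $-85$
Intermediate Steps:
$-37 - 8 z = -37 - 48 = -85$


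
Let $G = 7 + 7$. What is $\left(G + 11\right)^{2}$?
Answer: $625$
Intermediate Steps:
$G = 14$
$\left(G + 11\right)^{2} = \left(14 + 11\right)^{2} = 25^{2} = 625$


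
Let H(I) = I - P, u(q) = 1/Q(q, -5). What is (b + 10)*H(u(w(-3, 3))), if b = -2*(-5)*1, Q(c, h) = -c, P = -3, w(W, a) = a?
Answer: 160/3 ≈ 53.333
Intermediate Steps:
b = 10 (b = 10*1 = 10)
u(q) = -1/q (u(q) = 1/(-q) = -1/q)
H(I) = 3 + I (H(I) = I - 1*(-3) = I + 3 = 3 + I)
(b + 10)*H(u(w(-3, 3))) = (10 + 10)*(3 - 1/3) = 20*(3 - 1*⅓) = 20*(3 - ⅓) = 20*(8/3) = 160/3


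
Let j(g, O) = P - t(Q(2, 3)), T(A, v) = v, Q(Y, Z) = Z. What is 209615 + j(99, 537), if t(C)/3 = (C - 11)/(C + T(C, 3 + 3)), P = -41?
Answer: 628730/3 ≈ 2.0958e+5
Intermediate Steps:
t(C) = 3*(-11 + C)/(6 + C) (t(C) = 3*((C - 11)/(C + (3 + 3))) = 3*((-11 + C)/(C + 6)) = 3*((-11 + C)/(6 + C)) = 3*(-11 + C)/(6 + C))
j(g, O) = -115/3 (j(g, O) = -41 - 3*(-11 + 3)/(6 + 3) = -41 - 3*(-8)/9 = -41 - 1*(-8/3) = -41 + 8/3 = -115/3)
209615 + j(99, 537) = 209615 - 115/3 = 628730/3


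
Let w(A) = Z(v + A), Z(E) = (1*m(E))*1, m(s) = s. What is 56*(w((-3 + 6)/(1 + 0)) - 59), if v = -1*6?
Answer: -3472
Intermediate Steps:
v = -6
Z(E) = E (Z(E) = (1*E)*1 = E*1 = E)
w(A) = -6 + A
56*(w((-3 + 6)/(1 + 0)) - 59) = 56*((-6 + (-3 + 6)/(1 + 0)) - 59) = 56*((-6 + 3/1) - 59) = 56*((-6 + 3*1) - 59) = 56*((-6 + 3) - 59) = 56*(-3 - 59) = 56*(-62) = -3472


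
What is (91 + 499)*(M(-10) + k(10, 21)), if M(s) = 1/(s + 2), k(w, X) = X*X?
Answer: 1040465/4 ≈ 2.6012e+5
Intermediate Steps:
k(w, X) = X**2
M(s) = 1/(2 + s)
(91 + 499)*(M(-10) + k(10, 21)) = (91 + 499)*(1/(2 - 10) + 21**2) = 590*(1/(-8) + 441) = 590*(-1/8 + 441) = 590*(3527/8) = 1040465/4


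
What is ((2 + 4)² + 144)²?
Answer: 32400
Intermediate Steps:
((2 + 4)² + 144)² = (6² + 144)² = (36 + 144)² = 180² = 32400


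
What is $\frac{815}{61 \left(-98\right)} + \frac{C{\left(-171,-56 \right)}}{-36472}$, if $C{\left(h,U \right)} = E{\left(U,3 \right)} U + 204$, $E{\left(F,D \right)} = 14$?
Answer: $- \frac{1641090}{13626851} \approx -0.12043$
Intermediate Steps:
$C{\left(h,U \right)} = 204 + 14 U$ ($C{\left(h,U \right)} = 14 U + 204 = 204 + 14 U$)
$\frac{815}{61 \left(-98\right)} + \frac{C{\left(-171,-56 \right)}}{-36472} = \frac{815}{61 \left(-98\right)} + \frac{204 + 14 \left(-56\right)}{-36472} = \frac{815}{-5978} + \left(204 - 784\right) \left(- \frac{1}{36472}\right) = 815 \left(- \frac{1}{5978}\right) - - \frac{145}{9118} = - \frac{815}{5978} + \frac{145}{9118} = - \frac{1641090}{13626851}$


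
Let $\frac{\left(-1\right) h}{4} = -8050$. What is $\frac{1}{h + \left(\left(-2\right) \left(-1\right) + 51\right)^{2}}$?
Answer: $\frac{1}{35009} \approx 2.8564 \cdot 10^{-5}$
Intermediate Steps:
$h = 32200$ ($h = \left(-4\right) \left(-8050\right) = 32200$)
$\frac{1}{h + \left(\left(-2\right) \left(-1\right) + 51\right)^{2}} = \frac{1}{32200 + \left(\left(-2\right) \left(-1\right) + 51\right)^{2}} = \frac{1}{32200 + \left(2 + 51\right)^{2}} = \frac{1}{32200 + 53^{2}} = \frac{1}{32200 + 2809} = \frac{1}{35009}$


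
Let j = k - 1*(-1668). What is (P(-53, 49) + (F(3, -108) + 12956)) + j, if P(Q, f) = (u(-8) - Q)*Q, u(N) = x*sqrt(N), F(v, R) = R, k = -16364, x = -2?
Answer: -4657 + 212*I*sqrt(2) ≈ -4657.0 + 299.81*I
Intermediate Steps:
u(N) = -2*sqrt(N)
j = -14696 (j = -16364 - 1*(-1668) = -16364 + 1668 = -14696)
P(Q, f) = Q*(-Q - 4*I*sqrt(2)) (P(Q, f) = (-4*I*sqrt(2) - Q)*Q = (-Q - 4*I*sqrt(2))*Q = Q*(-Q - 4*I*sqrt(2)))
(P(-53, 49) + (F(3, -108) + 12956)) + j = (-1*(-53)*(-53 + 4*I*sqrt(2)) + (-108 + 12956)) - 14696 = ((-2809 + 212*I*sqrt(2)) + 12848) - 14696 = (10039 + 212*I*sqrt(2)) - 14696 = -4657 + 212*I*sqrt(2)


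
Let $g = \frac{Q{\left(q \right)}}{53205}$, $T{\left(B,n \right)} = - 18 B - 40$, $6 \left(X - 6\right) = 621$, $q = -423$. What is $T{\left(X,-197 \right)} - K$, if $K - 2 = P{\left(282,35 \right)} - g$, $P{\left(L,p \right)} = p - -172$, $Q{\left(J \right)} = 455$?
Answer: $- \frac{23622929}{10641} \approx -2220.0$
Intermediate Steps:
$X = \frac{219}{2}$ ($X = 6 + \frac{1}{6} \cdot 621 = 6 + \frac{207}{2} = \frac{219}{2} \approx 109.5$)
$T{\left(B,n \right)} = -40 - 18 B$
$P{\left(L,p \right)} = 172 + p$ ($P{\left(L,p \right)} = p + 172 = 172 + p$)
$g = \frac{91}{10641}$ ($g = \frac{455}{53205} = 455 \cdot \frac{1}{53205} = \frac{91}{10641} \approx 0.0085518$)
$K = \frac{2223878}{10641}$ ($K = 2 + \left(\left(172 + 35\right) - \frac{91}{10641}\right) = 2 + \left(207 - \frac{91}{10641}\right) = 2 + \frac{2202596}{10641} = \frac{2223878}{10641} \approx 208.99$)
$T{\left(X,-197 \right)} - K = \left(-40 - 1971\right) - \frac{2223878}{10641} = -2011 - \frac{2223878}{10641} = - \frac{23622929}{10641}$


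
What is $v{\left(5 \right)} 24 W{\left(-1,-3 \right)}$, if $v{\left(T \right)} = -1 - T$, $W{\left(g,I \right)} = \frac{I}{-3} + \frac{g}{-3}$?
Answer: $-192$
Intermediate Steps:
$W{\left(g,I \right)} = - \frac{I}{3} - \frac{g}{3}$ ($W{\left(g,I \right)} = I \left(- \frac{1}{3}\right) + g \left(- \frac{1}{3}\right) = - \frac{I}{3} - \frac{g}{3}$)
$v{\left(5 \right)} 24 W{\left(-1,-3 \right)} = \left(-1 - 5\right) 24 \left(\left(- \frac{1}{3}\right) \left(-3\right) - - \frac{1}{3}\right) = \left(-1 - 5\right) 24 \left(1 + \frac{1}{3}\right) = \left(-6\right) 24 \cdot \frac{4}{3} = \left(-144\right) \frac{4}{3} = -192$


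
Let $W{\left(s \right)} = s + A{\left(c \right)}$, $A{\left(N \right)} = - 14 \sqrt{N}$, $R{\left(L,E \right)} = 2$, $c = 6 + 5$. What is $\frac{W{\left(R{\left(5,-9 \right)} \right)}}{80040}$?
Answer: $\frac{1}{40020} - \frac{7 \sqrt{11}}{40020} \approx -0.00055513$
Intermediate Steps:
$c = 11$
$W{\left(s \right)} = s - 14 \sqrt{11}$
$\frac{W{\left(R{\left(5,-9 \right)} \right)}}{80040} = \frac{2 - 14 \sqrt{11}}{80040} = \left(2 - 14 \sqrt{11}\right) \frac{1}{80040} = \frac{1}{40020} - \frac{7 \sqrt{11}}{40020}$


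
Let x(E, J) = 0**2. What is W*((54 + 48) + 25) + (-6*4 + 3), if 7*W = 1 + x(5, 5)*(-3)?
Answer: -20/7 ≈ -2.8571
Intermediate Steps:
x(E, J) = 0
W = 1/7 (W = (1 + 0*(-3))/7 = (1 + 0)/7 = (1/7)*1 = 1/7 ≈ 0.14286)
W*((54 + 48) + 25) + (-6*4 + 3) = ((54 + 48) + 25)/7 + (-6*4 + 3) = (102 + 25)/7 + (-24 + 3) = (1/7)*127 - 21 = 127/7 - 21 = -20/7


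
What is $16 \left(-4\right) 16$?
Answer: $-1024$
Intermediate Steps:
$16 \left(-4\right) 16 = \left(-64\right) 16 = -1024$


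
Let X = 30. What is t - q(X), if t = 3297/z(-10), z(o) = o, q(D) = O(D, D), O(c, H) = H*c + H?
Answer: -12597/10 ≈ -1259.7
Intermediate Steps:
O(c, H) = H + H*c
q(D) = D*(1 + D)
t = -3297/10 (t = 3297/(-10) = 3297*(-1/10) = -3297/10 ≈ -329.70)
t - q(X) = -3297/10 - 30*(1 + 30) = -3297/10 - 30*31 = -3297/10 - 1*930 = -3297/10 - 930 = -12597/10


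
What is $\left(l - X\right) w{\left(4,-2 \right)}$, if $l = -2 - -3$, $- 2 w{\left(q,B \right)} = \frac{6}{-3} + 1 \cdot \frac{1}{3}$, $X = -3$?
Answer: $\frac{10}{3} \approx 3.3333$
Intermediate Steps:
$w{\left(q,B \right)} = \frac{5}{6}$ ($w{\left(q,B \right)} = - \frac{\frac{6}{-3} + 1 \cdot \frac{1}{3}}{2} = - \frac{6 \left(- \frac{1}{3}\right) + 1 \cdot \frac{1}{3}}{2} = - \frac{-2 + \frac{1}{3}}{2} = \left(- \frac{1}{2}\right) \left(- \frac{5}{3}\right) = \frac{5}{6}$)
$l = 1$ ($l = -2 + 3 = 1$)
$\left(l - X\right) w{\left(4,-2 \right)} = \left(1 - -3\right) \frac{5}{6} = \left(1 + 3\right) \frac{5}{6} = 4 \cdot \frac{5}{6} = \frac{10}{3}$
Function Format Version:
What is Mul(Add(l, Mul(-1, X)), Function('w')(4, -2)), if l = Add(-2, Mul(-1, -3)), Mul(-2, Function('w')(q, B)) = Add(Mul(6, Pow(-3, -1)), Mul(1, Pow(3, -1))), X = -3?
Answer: Rational(10, 3) ≈ 3.3333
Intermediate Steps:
Function('w')(q, B) = Rational(5, 6) (Function('w')(q, B) = Mul(Rational(-1, 2), Add(Mul(6, Pow(-3, -1)), Mul(1, Pow(3, -1)))) = Mul(Rational(-1, 2), Add(Mul(6, Rational(-1, 3)), Mul(1, Rational(1, 3)))) = Mul(Rational(-1, 2), Add(-2, Rational(1, 3))) = Mul(Rational(-1, 2), Rational(-5, 3)) = Rational(5, 6))
l = 1 (l = Add(-2, 3) = 1)
Mul(Add(l, Mul(-1, X)), Function('w')(4, -2)) = Mul(Add(1, Mul(-1, -3)), Rational(5, 6)) = Mul(Add(1, 3), Rational(5, 6)) = Mul(4, Rational(5, 6)) = Rational(10, 3)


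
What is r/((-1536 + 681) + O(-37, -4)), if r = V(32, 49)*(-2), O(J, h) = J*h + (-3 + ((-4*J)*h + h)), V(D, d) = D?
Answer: 32/653 ≈ 0.049005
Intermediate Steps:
O(J, h) = -3 + h - 3*J*h (O(J, h) = J*h + (-3 + (-4*J*h + h)) = J*h + (-3 + (h - 4*J*h)) = J*h + (-3 + h - 4*J*h) = -3 + h - 3*J*h)
r = -64 (r = 32*(-2) = -64)
r/((-1536 + 681) + O(-37, -4)) = -64/((-1536 + 681) + (-3 - 4 - 3*(-37)*(-4))) = -64/(-855 + (-3 - 4 - 444)) = -64/(-855 - 451) = -64/(-1306) = -64*(-1/1306) = 32/653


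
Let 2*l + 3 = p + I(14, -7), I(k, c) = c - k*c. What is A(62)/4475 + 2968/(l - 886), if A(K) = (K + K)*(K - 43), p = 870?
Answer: -12322908/1821325 ≈ -6.7659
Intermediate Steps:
I(k, c) = c - c*k
A(K) = 2*K*(-43 + K) (A(K) = (2*K)*(-43 + K) = 2*K*(-43 + K))
l = 479 (l = -3/2 + (870 - 7*(1 - 1*14))/2 = -3/2 + (870 - 7*(1 - 14))/2 = -3/2 + (870 - 7*(-13))/2 = -3/2 + (870 + 91)/2 = -3/2 + (½)*961 = -3/2 + 961/2 = 479)
A(62)/4475 + 2968/(l - 886) = (2*62*(-43 + 62))/4475 + 2968/(479 - 886) = (2*62*19)*(1/4475) + 2968/(-407) = 2356*(1/4475) + 2968*(-1/407) = 2356/4475 - 2968/407 = -12322908/1821325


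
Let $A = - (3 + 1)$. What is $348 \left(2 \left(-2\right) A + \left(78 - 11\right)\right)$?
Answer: $28884$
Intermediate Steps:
$A = -4$ ($A = \left(-1\right) 4 = -4$)
$348 \left(2 \left(-2\right) A + \left(78 - 11\right)\right) = 348 \left(2 \left(-2\right) \left(-4\right) + \left(78 - 11\right)\right) = 348 \left(\left(-4\right) \left(-4\right) + \left(78 - 11\right)\right) = 348 \left(16 + 67\right) = 348 \cdot 83 = 28884$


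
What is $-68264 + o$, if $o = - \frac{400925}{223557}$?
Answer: $- \frac{15261295973}{223557} \approx -68266.0$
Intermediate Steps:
$o = - \frac{400925}{223557}$ ($o = \left(-400925\right) \frac{1}{223557} = - \frac{400925}{223557} \approx -1.7934$)
$-68264 + o = -68264 - \frac{400925}{223557} = - \frac{15261295973}{223557}$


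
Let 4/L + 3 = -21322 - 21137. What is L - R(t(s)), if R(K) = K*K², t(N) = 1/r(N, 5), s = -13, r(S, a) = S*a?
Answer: -528019/5830563375 ≈ -9.0561e-5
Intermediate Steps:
t(N) = 1/(5*N) (t(N) = 1/(N*5) = 1/(5*N))
L = -2/21231 (L = 4/(-3 + (-21322 - 21137)) = 4/(-3 - 42459) = 4/(-42462) = 4*(-1/42462) = -2/21231 ≈ -9.4202e-5)
R(K) = K³
L - R(t(s)) = -2/21231 - ((⅕)/(-13))³ = -2/21231 - ((⅕)*(-1/13))³ = -2/21231 - (-1/65)³ = -2/21231 - 1*(-1/274625) = -2/21231 + 1/274625 = -528019/5830563375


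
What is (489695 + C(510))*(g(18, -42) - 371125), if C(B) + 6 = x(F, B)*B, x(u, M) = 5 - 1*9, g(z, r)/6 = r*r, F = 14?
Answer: -175817458109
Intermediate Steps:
g(z, r) = 6*r² (g(z, r) = 6*(r*r) = 6*r²)
x(u, M) = -4 (x(u, M) = 5 - 9 = -4)
C(B) = -6 - 4*B
(489695 + C(510))*(g(18, -42) - 371125) = (489695 + (-6 - 4*510))*(6*(-42)² - 371125) = (489695 + (-6 - 2040))*(6*1764 - 371125) = (489695 - 2046)*(10584 - 371125) = 487649*(-360541) = -175817458109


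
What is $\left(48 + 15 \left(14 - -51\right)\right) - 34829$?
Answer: $-33806$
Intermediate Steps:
$\left(48 + 15 \left(14 - -51\right)\right) - 34829 = \left(48 + 15 \left(14 + 51\right)\right) - 34829 = \left(48 + 15 \cdot 65\right) - 34829 = \left(48 + 975\right) - 34829 = 1023 - 34829 = -33806$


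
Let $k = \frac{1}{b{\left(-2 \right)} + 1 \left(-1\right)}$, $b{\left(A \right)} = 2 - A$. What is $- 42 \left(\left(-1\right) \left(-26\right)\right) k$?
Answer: $-364$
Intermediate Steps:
$k = \frac{1}{3}$ ($k = \frac{1}{\left(2 - -2\right) + 1 \left(-1\right)} = \frac{1}{\left(2 + 2\right) - 1} = \frac{1}{4 - 1} = \frac{1}{3} \approx 0.33333$)
$- 42 \left(\left(-1\right) \left(-26\right)\right) k = - 42 \left(\left(-1\right) \left(-26\right)\right) \frac{1}{3} = \left(-42\right) 26 \cdot \frac{1}{3} = \left(-1092\right) \frac{1}{3} = -364$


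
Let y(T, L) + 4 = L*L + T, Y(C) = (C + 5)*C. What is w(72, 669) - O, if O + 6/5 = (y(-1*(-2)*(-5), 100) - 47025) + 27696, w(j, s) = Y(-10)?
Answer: 46971/5 ≈ 9394.2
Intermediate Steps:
Y(C) = C*(5 + C) (Y(C) = (5 + C)*C = C*(5 + C))
w(j, s) = 50 (w(j, s) = -10*(5 - 10) = -10*(-5) = 50)
y(T, L) = -4 + T + L**2 (y(T, L) = -4 + (L*L + T) = -4 + (L**2 + T) = -4 + (T + L**2) = -4 + T + L**2)
O = -46721/5 (O = -6/5 + (((-4 - 1*(-2)*(-5) + 100**2) - 47025) + 27696) = -6/5 + (((-4 + 2*(-5) + 10000) - 47025) + 27696) = -6/5 + (((-4 - 10 + 10000) - 47025) + 27696) = -6/5 + ((9986 - 47025) + 27696) = -6/5 + (-37039 + 27696) = -6/5 - 9343 = -46721/5 ≈ -9344.2)
w(72, 669) - O = 50 - 1*(-46721/5) = 50 + 46721/5 = 46971/5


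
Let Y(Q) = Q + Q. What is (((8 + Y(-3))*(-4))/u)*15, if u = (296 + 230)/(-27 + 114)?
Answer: -5220/263 ≈ -19.848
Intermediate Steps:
Y(Q) = 2*Q
u = 526/87 ≈ 6.0460
(((8 + Y(-3))*(-4))/u)*15 = (((8 + 2*(-3))*(-4))/(526/87))*15 = (((8 - 6)*(-4))*(87/526))*15 = ((2*(-4))*(87/526))*15 = -8*87/526*15 = -348/263*15 = -5220/263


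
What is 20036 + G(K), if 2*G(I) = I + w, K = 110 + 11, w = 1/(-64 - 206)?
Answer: 10852109/540 ≈ 20097.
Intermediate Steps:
w = -1/270 (w = 1/(-270) = -1/270 ≈ -0.0037037)
K = 121
G(I) = -1/540 + I/2 (G(I) = (I - 1/270)/2 = (-1/270 + I)/2 = -1/540 + I/2)
20036 + G(K) = 20036 + (-1/540 + (1/2)*121) = 20036 + (-1/540 + 121/2) = 20036 + 32669/540 = 10852109/540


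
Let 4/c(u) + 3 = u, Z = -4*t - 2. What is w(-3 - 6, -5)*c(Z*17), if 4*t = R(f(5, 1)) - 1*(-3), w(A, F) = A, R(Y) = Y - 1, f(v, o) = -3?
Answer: 9/5 ≈ 1.8000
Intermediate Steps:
R(Y) = -1 + Y
t = -¼ (t = ((-1 - 3) - 1*(-3))/4 = (-4 + 3)/4 = (¼)*(-1) = -¼ ≈ -0.25000)
Z = -1 (Z = -4*(-¼) - 2 = 1 - 2 = -1)
c(u) = 4/(-3 + u)
w(-3 - 6, -5)*c(Z*17) = (-3 - 6)*(4/(-3 - 1*17)) = -36/(-3 - 17) = -36/(-20) = -36*(-1)/20 = -9*(-⅕) = 9/5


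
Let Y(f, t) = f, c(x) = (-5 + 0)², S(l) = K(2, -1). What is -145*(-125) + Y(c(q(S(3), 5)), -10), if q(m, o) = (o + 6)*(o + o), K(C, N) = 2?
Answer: 18150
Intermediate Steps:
S(l) = 2
q(m, o) = 2*o*(6 + o) (q(m, o) = (6 + o)*(2*o) = 2*o*(6 + o))
c(x) = 25 (c(x) = (-5)² = 25)
-145*(-125) + Y(c(q(S(3), 5)), -10) = -145*(-125) + 25 = 18125 + 25 = 18150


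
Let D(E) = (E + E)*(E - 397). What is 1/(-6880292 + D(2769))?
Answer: 1/6255844 ≈ 1.5985e-7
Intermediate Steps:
D(E) = 2*E*(-397 + E) (D(E) = (2*E)*(-397 + E) = 2*E*(-397 + E))
1/(-6880292 + D(2769)) = 1/(-6880292 + 2*2769*(-397 + 2769)) = 1/(-6880292 + 2*2769*2372) = 1/(-6880292 + 13136136) = 1/6255844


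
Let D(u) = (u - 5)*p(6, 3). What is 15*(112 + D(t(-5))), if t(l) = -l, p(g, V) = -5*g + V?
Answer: 1680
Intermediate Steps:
p(g, V) = V - 5*g
D(u) = 135 - 27*u (D(u) = (u - 5)*(3 - 5*6) = (-5 + u)*(3 - 30) = (-5 + u)*(-27) = 135 - 27*u)
15*(112 + D(t(-5))) = 15*(112 + (135 - (-27)*(-5))) = 15*(112 + (135 - 27*5)) = 15*(112 + (135 - 135)) = 15*(112 + 0) = 15*112 = 1680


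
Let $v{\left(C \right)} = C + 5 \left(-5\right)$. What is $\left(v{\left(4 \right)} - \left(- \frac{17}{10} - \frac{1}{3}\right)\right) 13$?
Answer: $- \frac{7397}{30} \approx -246.57$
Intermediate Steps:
$v{\left(C \right)} = -25 + C$ ($v{\left(C \right)} = C - 25 = -25 + C$)
$\left(v{\left(4 \right)} - \left(- \frac{17}{10} - \frac{1}{3}\right)\right) 13 = \left(\left(-25 + 4\right) - \left(- \frac{17}{10} - \frac{1}{3}\right)\right) 13 = \left(-21 - - \frac{61}{30}\right) 13 = \left(-21 + \left(\frac{1}{3} + \frac{17}{10}\right)\right) 13 = \left(-21 + \frac{61}{30}\right) 13 = \left(- \frac{569}{30}\right) 13 = - \frac{7397}{30}$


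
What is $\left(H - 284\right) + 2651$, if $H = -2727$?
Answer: $-360$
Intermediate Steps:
$\left(H - 284\right) + 2651 = \left(-2727 - 284\right) + 2651 = -3011 + 2651 = -360$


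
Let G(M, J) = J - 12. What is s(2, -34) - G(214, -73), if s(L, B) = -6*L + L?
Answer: 75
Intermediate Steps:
G(M, J) = -12 + J
s(L, B) = -5*L
s(2, -34) - G(214, -73) = -5*2 - (-12 - 73) = -10 - 1*(-85) = -10 + 85 = 75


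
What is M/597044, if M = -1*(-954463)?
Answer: 954463/597044 ≈ 1.5986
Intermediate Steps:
M = 954463
M/597044 = 954463/597044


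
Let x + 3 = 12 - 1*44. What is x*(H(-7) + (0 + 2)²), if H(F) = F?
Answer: 105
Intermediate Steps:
x = -35 (x = -3 + (12 - 1*44) = -3 + (12 - 44) = -3 - 32 = -35)
x*(H(-7) + (0 + 2)²) = -35*(-7 + (0 + 2)²) = -35*(-7 + 2²) = -35*(-7 + 4) = -35*(-3) = 105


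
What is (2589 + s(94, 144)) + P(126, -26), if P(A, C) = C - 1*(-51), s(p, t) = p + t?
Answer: 2852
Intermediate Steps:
P(A, C) = 51 + C (P(A, C) = C + 51 = 51 + C)
(2589 + s(94, 144)) + P(126, -26) = (2589 + (94 + 144)) + (51 - 26) = (2589 + 238) + 25 = 2827 + 25 = 2852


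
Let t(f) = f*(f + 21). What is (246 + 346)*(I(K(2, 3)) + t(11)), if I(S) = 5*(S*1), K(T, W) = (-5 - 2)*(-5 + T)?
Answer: 270544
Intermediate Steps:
K(T, W) = 35 - 7*T (K(T, W) = -7*(-5 + T) = 35 - 7*T)
t(f) = f*(21 + f)
I(S) = 5*S
(246 + 346)*(I(K(2, 3)) + t(11)) = (246 + 346)*(5*(35 - 7*2) + 11*(21 + 11)) = 592*(5*(35 - 14) + 11*32) = 592*(5*21 + 352) = 592*(105 + 352) = 592*457 = 270544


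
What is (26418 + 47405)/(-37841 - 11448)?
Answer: -73823/49289 ≈ -1.4978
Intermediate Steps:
(26418 + 47405)/(-37841 - 11448) = 73823/(-49289) = 73823*(-1/49289) = -73823/49289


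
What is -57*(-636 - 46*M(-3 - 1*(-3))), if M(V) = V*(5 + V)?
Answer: 36252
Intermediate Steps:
-57*(-636 - 46*M(-3 - 1*(-3))) = -57*(-636 - 46*(-3 - 1*(-3))*(5 + (-3 - 1*(-3)))) = -57*(-636 - 46*(-3 + 3)*(5 + (-3 + 3))) = -57*(-636 - 0*(5 + 0)) = -57*(-636 - 0*5) = -57*(-636 - 46*0) = -57*(-636 + 0) = -57*(-636) = 36252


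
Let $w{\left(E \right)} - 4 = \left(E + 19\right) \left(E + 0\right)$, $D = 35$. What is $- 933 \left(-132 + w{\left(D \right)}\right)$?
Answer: $-1643946$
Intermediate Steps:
$w{\left(E \right)} = 4 + E \left(19 + E\right)$ ($w{\left(E \right)} = 4 + \left(E + 19\right) \left(E + 0\right) = 4 + \left(19 + E\right) E = 4 + E \left(19 + E\right)$)
$- 933 \left(-132 + w{\left(D \right)}\right) = - 933 \left(-132 + \left(4 + 35^{2} + 19 \cdot 35\right)\right) = - 933 \left(-132 + \left(4 + 1225 + 665\right)\right) = - 933 \left(-132 + 1894\right) = \left(-933\right) 1762 = -1643946$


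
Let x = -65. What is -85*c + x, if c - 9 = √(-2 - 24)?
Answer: -830 - 85*I*√26 ≈ -830.0 - 433.42*I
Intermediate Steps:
c = 9 + I*√26 (c = 9 + √(-2 - 24) = 9 + √(-26) = 9 + I*√26 ≈ 9.0 + 5.099*I)
-85*c + x = -85*(9 + I*√26) - 65 = (-765 - 85*I*√26) - 65 = -830 - 85*I*√26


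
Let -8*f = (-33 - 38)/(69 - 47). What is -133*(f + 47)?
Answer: -1109619/176 ≈ -6304.7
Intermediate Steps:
f = 71/176 (f = -(-33 - 38)/(8*(69 - 47)) = -(-71)/(8*22) = -⅛*(-71/22) = 71/176 ≈ 0.40341)
-133*(f + 47) = -133*(71/176 + 47) = -133*8343/176 = -1109619/176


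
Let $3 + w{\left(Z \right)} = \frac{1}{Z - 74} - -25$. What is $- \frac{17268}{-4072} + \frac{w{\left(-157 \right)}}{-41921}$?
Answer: $\frac{41799580609}{9858058518} \approx 4.2401$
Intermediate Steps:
$w{\left(Z \right)} = 22 + \frac{1}{-74 + Z}$ ($w{\left(Z \right)} = -3 + \left(\frac{1}{Z - 74} - -25\right) = -3 + \left(\frac{1}{-74 + Z} + 25\right) = -3 + \left(25 + \frac{1}{-74 + Z}\right) = 22 + \frac{1}{-74 + Z}$)
$- \frac{17268}{-4072} + \frac{w{\left(-157 \right)}}{-41921} = - \frac{17268}{-4072} + \frac{\frac{1}{-74 - 157} \left(-1627 + 22 \left(-157\right)\right)}{-41921} = \left(-17268\right) \left(- \frac{1}{4072}\right) + \frac{-1627 - 3454}{-231} \left(- \frac{1}{41921}\right) = \frac{4317}{1018} + \left(- \frac{1}{231}\right) \left(-5081\right) \left(- \frac{1}{41921}\right) = \frac{4317}{1018} + \frac{5081}{231} \left(- \frac{1}{41921}\right) = \frac{4317}{1018} - \frac{5081}{9683751} = \frac{41799580609}{9858058518}$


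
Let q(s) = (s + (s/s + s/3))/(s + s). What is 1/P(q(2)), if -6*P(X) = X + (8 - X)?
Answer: -3/4 ≈ -0.75000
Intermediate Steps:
q(s) = (1 + 4*s/3)/(2*s) (q(s) = (s + (1 + s*(1/3)))/((2*s)) = (s + (1 + s/3))*(1/(2*s)) = (1 + 4*s/3)*(1/(2*s)) = (1 + 4*s/3)/(2*s))
P(X) = -4/3 (P(X) = -(X + (8 - X))/6 = -1/6*8 = -4/3)
1/P(q(2)) = 1/(-4/3) = -3/4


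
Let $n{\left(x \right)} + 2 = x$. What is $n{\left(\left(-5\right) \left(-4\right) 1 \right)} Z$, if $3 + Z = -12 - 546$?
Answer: $-10098$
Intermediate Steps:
$n{\left(x \right)} = -2 + x$
$Z = -561$ ($Z = -3 - 558 = -561$)
$n{\left(\left(-5\right) \left(-4\right) 1 \right)} Z = \left(-2 + \left(-5\right) \left(-4\right) 1\right) \left(-561\right) = \left(-2 + 20 \cdot 1\right) \left(-561\right) = \left(-2 + 20\right) \left(-561\right) = 18 \left(-561\right) = -10098$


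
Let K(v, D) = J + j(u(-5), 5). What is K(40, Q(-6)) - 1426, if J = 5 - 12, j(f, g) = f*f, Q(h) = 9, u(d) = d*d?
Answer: -808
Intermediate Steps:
u(d) = d²
j(f, g) = f²
J = -7
K(v, D) = 618 (K(v, D) = -7 + ((-5)²)² = -7 + 25² = -7 + 625 = 618)
K(40, Q(-6)) - 1426 = 618 - 1426 = -808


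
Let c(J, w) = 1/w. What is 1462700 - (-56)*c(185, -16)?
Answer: 2925393/2 ≈ 1.4627e+6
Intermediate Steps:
1462700 - (-56)*c(185, -16) = 1462700 - (-56)/(-16) = 1462700 - (-56)*(-1)/16 = 1462700 - 1*7/2 = 1462700 - 7/2 = 2925393/2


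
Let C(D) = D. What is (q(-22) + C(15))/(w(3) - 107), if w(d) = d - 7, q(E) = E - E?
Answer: -5/37 ≈ -0.13514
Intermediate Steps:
q(E) = 0
w(d) = -7 + d
(q(-22) + C(15))/(w(3) - 107) = (0 + 15)/((-7 + 3) - 107) = 15/(-4 - 107) = 15/(-111) = 15*(-1/111) = -5/37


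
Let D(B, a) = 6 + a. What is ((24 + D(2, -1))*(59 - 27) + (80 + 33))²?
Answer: 1083681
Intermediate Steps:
((24 + D(2, -1))*(59 - 27) + (80 + 33))² = ((24 + (6 - 1))*(59 - 27) + (80 + 33))² = ((24 + 5)*32 + 113)² = (29*32 + 113)² = (928 + 113)² = 1041² = 1083681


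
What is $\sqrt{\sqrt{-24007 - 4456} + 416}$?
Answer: $\sqrt{416 + i \sqrt{28463}} \approx 20.796 + 4.0564 i$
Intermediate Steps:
$\sqrt{\sqrt{-24007 - 4456} + 416} = \sqrt{\sqrt{-28463} + 416} = \sqrt{i \sqrt{28463} + 416} = \sqrt{416 + i \sqrt{28463}}$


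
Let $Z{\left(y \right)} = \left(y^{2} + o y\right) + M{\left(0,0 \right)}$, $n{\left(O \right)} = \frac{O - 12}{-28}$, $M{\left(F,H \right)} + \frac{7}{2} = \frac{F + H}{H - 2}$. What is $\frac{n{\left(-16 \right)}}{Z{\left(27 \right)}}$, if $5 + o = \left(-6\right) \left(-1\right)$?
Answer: $\frac{2}{1505} \approx 0.0013289$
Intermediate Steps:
$o = 1$ ($o = -5 - -6 = -5 + 6 = 1$)
$M{\left(F,H \right)} = - \frac{7}{2} + \frac{F + H}{-2 + H}$ ($M{\left(F,H \right)} = - \frac{7}{2} + \frac{F + H}{H - 2} = - \frac{7}{2} + \frac{F + H}{-2 + H}$)
$n{\left(O \right)} = \frac{3}{7} - \frac{O}{28}$ ($n{\left(O \right)} = \left(-12 + O\right) \left(- \frac{1}{28}\right) = \frac{3}{7} - \frac{O}{28}$)
$Z{\left(y \right)} = - \frac{7}{2} + y + y^{2}$ ($Z{\left(y \right)} = \left(y^{2} + 1 y\right) + \frac{7 + 0 - 0}{-2 + 0} = \left(y^{2} + y\right) + \frac{7 + 0 + 0}{-2} = \left(y + y^{2}\right) - \frac{7}{2} = - \frac{7}{2} + y + y^{2}$)
$\frac{n{\left(-16 \right)}}{Z{\left(27 \right)}} = \frac{\frac{3}{7} - - \frac{4}{7}}{- \frac{7}{2} + 27 + 27^{2}} = \frac{\frac{3}{7} + \frac{4}{7}}{- \frac{7}{2} + 27 + 729} = 1 \frac{1}{\frac{1505}{2}} = 1 \cdot \frac{2}{1505} = \frac{2}{1505}$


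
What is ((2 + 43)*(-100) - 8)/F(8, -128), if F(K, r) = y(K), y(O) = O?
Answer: -1127/2 ≈ -563.50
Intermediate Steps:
F(K, r) = K
((2 + 43)*(-100) - 8)/F(8, -128) = ((2 + 43)*(-100) - 8)/8 = (45*(-100) - 8)*(⅛) = (-4500 - 8)*(⅛) = -4508*⅛ = -1127/2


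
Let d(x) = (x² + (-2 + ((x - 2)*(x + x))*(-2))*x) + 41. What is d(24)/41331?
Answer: -50119/41331 ≈ -1.2126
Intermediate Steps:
d(x) = 41 + x² + x*(-2 - 4*x*(-2 + x)) (d(x) = (x² + (-2 + ((-2 + x)*(2*x))*(-2))*x) + 41 = (x² + (-2 + (2*x*(-2 + x))*(-2))*x) + 41 = (x² + (-2 - 4*x*(-2 + x))*x) + 41 = (x² + x*(-2 - 4*x*(-2 + x))) + 41 = 41 + x² + x*(-2 - 4*x*(-2 + x)))
d(24)/41331 = (41 - 4*24³ - 2*24 + 9*24²)/41331 = (41 - 4*13824 - 48 + 9*576)*(1/41331) = (41 - 55296 - 48 + 5184)*(1/41331) = -50119*1/41331 = -50119/41331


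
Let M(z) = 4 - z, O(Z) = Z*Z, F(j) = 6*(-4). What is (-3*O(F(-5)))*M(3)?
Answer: -1728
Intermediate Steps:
F(j) = -24
O(Z) = Z**2
(-3*O(F(-5)))*M(3) = (-3*(-24)**2)*(4 - 1*3) = (-3*576)*(4 - 3) = -1728*1 = -1728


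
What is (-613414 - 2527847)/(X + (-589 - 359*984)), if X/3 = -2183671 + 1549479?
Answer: 3141261/2256421 ≈ 1.3921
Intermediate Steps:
X = -1902576 (X = 3*(-2183671 + 1549479) = 3*(-634192) = -1902576)
(-613414 - 2527847)/(X + (-589 - 359*984)) = (-613414 - 2527847)/(-1902576 + (-589 - 359*984)) = -3141261/(-1902576 + (-589 - 353256)) = -3141261/(-1902576 - 353845) = -3141261/(-2256421) = -3141261*(-1/2256421) = 3141261/2256421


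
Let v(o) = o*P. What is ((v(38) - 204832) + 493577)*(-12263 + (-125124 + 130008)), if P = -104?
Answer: -2101487547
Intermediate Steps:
v(o) = -104*o (v(o) = o*(-104) = -104*o)
((v(38) - 204832) + 493577)*(-12263 + (-125124 + 130008)) = ((-104*38 - 204832) + 493577)*(-12263 + (-125124 + 130008)) = ((-3952 - 204832) + 493577)*(-12263 + 4884) = (-208784 + 493577)*(-7379) = 284793*(-7379) = -2101487547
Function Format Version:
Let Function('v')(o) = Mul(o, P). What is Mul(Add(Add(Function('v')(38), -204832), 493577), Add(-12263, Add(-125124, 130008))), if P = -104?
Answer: -2101487547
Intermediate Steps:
Function('v')(o) = Mul(-104, o) (Function('v')(o) = Mul(o, -104) = Mul(-104, o))
Mul(Add(Add(Function('v')(38), -204832), 493577), Add(-12263, Add(-125124, 130008))) = Mul(Add(Add(Mul(-104, 38), -204832), 493577), Add(-12263, Add(-125124, 130008))) = Mul(Add(Add(-3952, -204832), 493577), Add(-12263, 4884)) = Mul(Add(-208784, 493577), -7379) = Mul(284793, -7379) = -2101487547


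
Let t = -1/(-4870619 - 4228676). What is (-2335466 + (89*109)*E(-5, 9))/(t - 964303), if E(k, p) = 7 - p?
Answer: 1785636551505/731206455532 ≈ 2.4420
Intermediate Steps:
t = 1/9099295 (t = -1/(-9099295) = -1*(-1/9099295) = 1/9099295 ≈ 1.0990e-7)
(-2335466 + (89*109)*E(-5, 9))/(t - 964303) = (-2335466 + (89*109)*(7 - 1*9))/(1/9099295 - 964303) = (-2335466 + 9701*(7 - 9))/(-8774477466384/9099295) = (-2335466 + 9701*(-2))*(-9099295/8774477466384) = (-2335466 - 19402)*(-9099295/8774477466384) = -2354868*(-9099295/8774477466384) = 1785636551505/731206455532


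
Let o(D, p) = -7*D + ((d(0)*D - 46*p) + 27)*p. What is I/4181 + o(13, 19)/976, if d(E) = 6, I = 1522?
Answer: -29991795/2040328 ≈ -14.699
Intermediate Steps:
o(D, p) = -7*D + p*(27 - 46*p + 6*D) (o(D, p) = -7*D + ((6*D - 46*p) + 27)*p = -7*D + ((-46*p + 6*D) + 27)*p = -7*D + (27 - 46*p + 6*D)*p = -7*D + p*(27 - 46*p + 6*D))
I/4181 + o(13, 19)/976 = 1522/4181 + (-46*19**2 - 7*13 + 27*19 + 6*13*19)/976 = 1522*(1/4181) + (-46*361 - 91 + 513 + 1482)*(1/976) = 1522/4181 + (-16606 - 91 + 513 + 1482)*(1/976) = 1522/4181 - 14702*1/976 = 1522/4181 - 7351/488 = -29991795/2040328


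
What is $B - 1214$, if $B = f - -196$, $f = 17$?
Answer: $-1001$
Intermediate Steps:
$B = 213$ ($B = 17 - -196 = 17 + 196 = 213$)
$B - 1214 = 213 - 1214 = -1001$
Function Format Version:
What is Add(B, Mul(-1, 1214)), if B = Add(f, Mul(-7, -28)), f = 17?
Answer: -1001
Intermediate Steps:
B = 213 (B = Add(17, Mul(-7, -28)) = Add(17, 196) = 213)
Add(B, Mul(-1, 1214)) = Add(213, Mul(-1, 1214)) = Add(213, -1214) = -1001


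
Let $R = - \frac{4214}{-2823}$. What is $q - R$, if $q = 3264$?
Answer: $\frac{9210058}{2823} \approx 3262.5$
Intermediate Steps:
$R = \frac{4214}{2823}$ ($R = \left(-4214\right) \left(- \frac{1}{2823}\right) = \frac{4214}{2823} \approx 1.4927$)
$q - R = 3264 - \frac{4214}{2823} = \frac{9210058}{2823}$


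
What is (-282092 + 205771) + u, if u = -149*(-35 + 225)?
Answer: -104631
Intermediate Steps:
u = -28310 (u = -149*190 = -28310)
(-282092 + 205771) + u = (-282092 + 205771) - 28310 = -76321 - 28310 = -104631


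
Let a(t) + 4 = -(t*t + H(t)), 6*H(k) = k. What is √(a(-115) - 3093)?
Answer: I*√586902/6 ≈ 127.68*I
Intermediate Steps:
H(k) = k/6
a(t) = -4 - t² - t/6 (a(t) = -4 - (t*t + t/6) = -4 - (t² + t/6) = -4 + (-t² - t/6) = -4 - t² - t/6)
√(a(-115) - 3093) = √((-4 - 1*(-115)² - ⅙*(-115)) - 3093) = √((-4 - 1*13225 + 115/6) - 3093) = √((-4 - 13225 + 115/6) - 3093) = √(-79259/6 - 3093) = √(-97817/6) = I*√586902/6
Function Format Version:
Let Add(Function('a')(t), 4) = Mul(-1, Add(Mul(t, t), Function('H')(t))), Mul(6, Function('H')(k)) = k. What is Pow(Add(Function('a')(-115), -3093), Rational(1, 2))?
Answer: Mul(Rational(1, 6), I, Pow(586902, Rational(1, 2))) ≈ Mul(127.68, I)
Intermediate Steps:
Function('H')(k) = Mul(Rational(1, 6), k)
Function('a')(t) = Add(-4, Mul(-1, Pow(t, 2)), Mul(Rational(-1, 6), t)) (Function('a')(t) = Add(-4, Mul(-1, Add(Mul(t, t), Mul(Rational(1, 6), t)))) = Add(-4, Mul(-1, Add(Pow(t, 2), Mul(Rational(1, 6), t)))) = Add(-4, Add(Mul(-1, Pow(t, 2)), Mul(Rational(-1, 6), t))) = Add(-4, Mul(-1, Pow(t, 2)), Mul(Rational(-1, 6), t)))
Pow(Add(Function('a')(-115), -3093), Rational(1, 2)) = Pow(Add(Add(-4, Mul(-1, Pow(-115, 2)), Mul(Rational(-1, 6), -115)), -3093), Rational(1, 2)) = Pow(Add(Add(-4, Mul(-1, 13225), Rational(115, 6)), -3093), Rational(1, 2)) = Pow(Add(Add(-4, -13225, Rational(115, 6)), -3093), Rational(1, 2)) = Pow(Add(Rational(-79259, 6), -3093), Rational(1, 2)) = Pow(Rational(-97817, 6), Rational(1, 2)) = Mul(Rational(1, 6), I, Pow(586902, Rational(1, 2)))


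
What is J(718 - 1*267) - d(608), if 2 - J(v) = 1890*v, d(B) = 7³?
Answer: -852731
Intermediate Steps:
d(B) = 343
J(v) = 2 - 1890*v
J(718 - 1*267) - d(608) = (2 - 1890*(718 - 1*267)) - 1*343 = (2 - 1890*(718 - 267)) - 343 = (2 - 1890*451) - 343 = (2 - 852390) - 343 = -852388 - 343 = -852731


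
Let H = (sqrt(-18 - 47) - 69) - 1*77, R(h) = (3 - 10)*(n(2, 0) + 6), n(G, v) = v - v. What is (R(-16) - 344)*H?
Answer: 56356 - 386*I*sqrt(65) ≈ 56356.0 - 3112.0*I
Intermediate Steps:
n(G, v) = 0
R(h) = -42 (R(h) = (3 - 10)*(0 + 6) = -7*6 = -42)
H = -146 + I*sqrt(65) (H = (sqrt(-65) - 69) - 77 = (I*sqrt(65) - 69) - 77 = (-69 + I*sqrt(65)) - 77 = -146 + I*sqrt(65) ≈ -146.0 + 8.0623*I)
(R(-16) - 344)*H = (-42 - 344)*(-146 + I*sqrt(65)) = -386*(-146 + I*sqrt(65)) = 56356 - 386*I*sqrt(65)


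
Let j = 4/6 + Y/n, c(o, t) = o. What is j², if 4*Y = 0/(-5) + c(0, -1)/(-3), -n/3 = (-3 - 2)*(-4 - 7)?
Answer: 4/9 ≈ 0.44444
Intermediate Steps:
n = -165 (n = -3*(-3 - 2)*(-4 - 7) = -(-15)*(-11) = -3*55 = -165)
Y = 0 (Y = (0/(-5) + 0/(-3))/4 = (0*(-⅕) + 0*(-⅓))/4 = (0 + 0)/4 = (¼)*0 = 0)
j = ⅔ (j = 4/6 + 0/(-165) = 4*(⅙) + 0*(-1/165) = ⅔ + 0 = ⅔ ≈ 0.66667)
j² = (⅔)² = 4/9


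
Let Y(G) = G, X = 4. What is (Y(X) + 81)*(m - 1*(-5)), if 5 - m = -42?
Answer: 4420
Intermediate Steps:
m = 47 (m = 5 - 1*(-42) = 5 + 42 = 47)
(Y(X) + 81)*(m - 1*(-5)) = (4 + 81)*(47 - 1*(-5)) = 85*(47 + 5) = 85*52 = 4420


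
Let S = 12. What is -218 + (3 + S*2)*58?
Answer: 1348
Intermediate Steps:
-218 + (3 + S*2)*58 = -218 + (3 + 12*2)*58 = -218 + (3 + 24)*58 = -218 + 27*58 = -218 + 1566 = 1348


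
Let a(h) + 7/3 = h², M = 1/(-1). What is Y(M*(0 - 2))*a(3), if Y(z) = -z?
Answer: -40/3 ≈ -13.333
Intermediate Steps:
M = -1
a(h) = -7/3 + h²
Y(M*(0 - 2))*a(3) = (-(-1)*(0 - 2))*(-7/3 + 3²) = (-(-1)*(-2))*(-7/3 + 9) = -1*2*(20/3) = -2*20/3 = -40/3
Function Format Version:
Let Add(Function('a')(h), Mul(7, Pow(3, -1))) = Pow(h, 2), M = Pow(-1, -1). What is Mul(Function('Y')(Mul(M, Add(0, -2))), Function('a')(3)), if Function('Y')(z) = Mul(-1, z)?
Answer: Rational(-40, 3) ≈ -13.333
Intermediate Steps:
M = -1
Function('a')(h) = Add(Rational(-7, 3), Pow(h, 2))
Mul(Function('Y')(Mul(M, Add(0, -2))), Function('a')(3)) = Mul(Mul(-1, Mul(-1, Add(0, -2))), Add(Rational(-7, 3), Pow(3, 2))) = Mul(Mul(-1, Mul(-1, -2)), Add(Rational(-7, 3), 9)) = Mul(Mul(-1, 2), Rational(20, 3)) = Mul(-2, Rational(20, 3)) = Rational(-40, 3)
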